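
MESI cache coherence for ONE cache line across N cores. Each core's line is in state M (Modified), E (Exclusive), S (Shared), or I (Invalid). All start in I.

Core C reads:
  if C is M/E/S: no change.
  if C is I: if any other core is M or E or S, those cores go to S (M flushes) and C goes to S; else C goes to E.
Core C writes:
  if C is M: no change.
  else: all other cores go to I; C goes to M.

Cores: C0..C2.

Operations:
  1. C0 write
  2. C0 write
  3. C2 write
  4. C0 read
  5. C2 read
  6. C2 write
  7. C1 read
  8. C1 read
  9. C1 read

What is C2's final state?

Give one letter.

Op 1: C0 write [C0 write: invalidate none -> C0=M] -> [M,I,I]
Op 2: C0 write [C0 write: already M (modified), no change] -> [M,I,I]
Op 3: C2 write [C2 write: invalidate ['C0=M'] -> C2=M] -> [I,I,M]
Op 4: C0 read [C0 read from I: others=['C2=M'] -> C0=S, others downsized to S] -> [S,I,S]
Op 5: C2 read [C2 read: already in S, no change] -> [S,I,S]
Op 6: C2 write [C2 write: invalidate ['C0=S'] -> C2=M] -> [I,I,M]
Op 7: C1 read [C1 read from I: others=['C2=M'] -> C1=S, others downsized to S] -> [I,S,S]
Op 8: C1 read [C1 read: already in S, no change] -> [I,S,S]
Op 9: C1 read [C1 read: already in S, no change] -> [I,S,S]

Answer: S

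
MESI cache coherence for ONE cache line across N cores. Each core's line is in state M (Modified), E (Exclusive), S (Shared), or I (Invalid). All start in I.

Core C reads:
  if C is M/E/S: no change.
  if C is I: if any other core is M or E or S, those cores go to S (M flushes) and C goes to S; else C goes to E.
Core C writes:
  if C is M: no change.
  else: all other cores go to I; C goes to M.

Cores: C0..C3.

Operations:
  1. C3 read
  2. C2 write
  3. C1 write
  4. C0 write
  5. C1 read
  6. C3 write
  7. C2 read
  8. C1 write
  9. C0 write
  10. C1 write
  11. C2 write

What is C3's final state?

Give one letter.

Answer: I

Derivation:
Op 1: C3 read [C3 read from I: no other sharers -> C3=E (exclusive)] -> [I,I,I,E]
Op 2: C2 write [C2 write: invalidate ['C3=E'] -> C2=M] -> [I,I,M,I]
Op 3: C1 write [C1 write: invalidate ['C2=M'] -> C1=M] -> [I,M,I,I]
Op 4: C0 write [C0 write: invalidate ['C1=M'] -> C0=M] -> [M,I,I,I]
Op 5: C1 read [C1 read from I: others=['C0=M'] -> C1=S, others downsized to S] -> [S,S,I,I]
Op 6: C3 write [C3 write: invalidate ['C0=S', 'C1=S'] -> C3=M] -> [I,I,I,M]
Op 7: C2 read [C2 read from I: others=['C3=M'] -> C2=S, others downsized to S] -> [I,I,S,S]
Op 8: C1 write [C1 write: invalidate ['C2=S', 'C3=S'] -> C1=M] -> [I,M,I,I]
Op 9: C0 write [C0 write: invalidate ['C1=M'] -> C0=M] -> [M,I,I,I]
Op 10: C1 write [C1 write: invalidate ['C0=M'] -> C1=M] -> [I,M,I,I]
Op 11: C2 write [C2 write: invalidate ['C1=M'] -> C2=M] -> [I,I,M,I]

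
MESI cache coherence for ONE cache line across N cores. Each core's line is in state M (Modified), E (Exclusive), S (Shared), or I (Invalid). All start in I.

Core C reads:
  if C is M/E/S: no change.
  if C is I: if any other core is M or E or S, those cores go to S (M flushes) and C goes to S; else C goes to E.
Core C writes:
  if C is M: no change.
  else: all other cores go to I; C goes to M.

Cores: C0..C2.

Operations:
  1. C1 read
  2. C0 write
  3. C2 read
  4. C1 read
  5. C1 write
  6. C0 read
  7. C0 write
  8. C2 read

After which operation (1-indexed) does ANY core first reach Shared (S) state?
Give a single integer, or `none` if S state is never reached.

Op 1: C1 read [C1 read from I: no other sharers -> C1=E (exclusive)] -> [I,E,I]
Op 2: C0 write [C0 write: invalidate ['C1=E'] -> C0=M] -> [M,I,I]
Op 3: C2 read [C2 read from I: others=['C0=M'] -> C2=S, others downsized to S] -> [S,I,S]
  -> First S state at op 3; remaining ops need not be traced.

Answer: 3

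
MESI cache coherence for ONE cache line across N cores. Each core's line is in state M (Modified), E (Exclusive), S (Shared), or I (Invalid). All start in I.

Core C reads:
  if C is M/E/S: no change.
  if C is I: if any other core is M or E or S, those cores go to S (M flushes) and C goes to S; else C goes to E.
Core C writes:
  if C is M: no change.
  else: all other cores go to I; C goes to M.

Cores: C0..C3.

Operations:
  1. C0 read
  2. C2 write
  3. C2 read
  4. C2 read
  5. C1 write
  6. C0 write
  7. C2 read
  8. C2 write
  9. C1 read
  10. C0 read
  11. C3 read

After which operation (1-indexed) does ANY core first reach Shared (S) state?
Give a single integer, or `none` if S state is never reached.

Op 1: C0 read [C0 read from I: no other sharers -> C0=E (exclusive)] -> [E,I,I,I]
Op 2: C2 write [C2 write: invalidate ['C0=E'] -> C2=M] -> [I,I,M,I]
Op 3: C2 read [C2 read: already in M, no change] -> [I,I,M,I]
Op 4: C2 read [C2 read: already in M, no change] -> [I,I,M,I]
Op 5: C1 write [C1 write: invalidate ['C2=M'] -> C1=M] -> [I,M,I,I]
Op 6: C0 write [C0 write: invalidate ['C1=M'] -> C0=M] -> [M,I,I,I]
Op 7: C2 read [C2 read from I: others=['C0=M'] -> C2=S, others downsized to S] -> [S,I,S,I]
  -> First S state at op 7; remaining ops need not be traced.

Answer: 7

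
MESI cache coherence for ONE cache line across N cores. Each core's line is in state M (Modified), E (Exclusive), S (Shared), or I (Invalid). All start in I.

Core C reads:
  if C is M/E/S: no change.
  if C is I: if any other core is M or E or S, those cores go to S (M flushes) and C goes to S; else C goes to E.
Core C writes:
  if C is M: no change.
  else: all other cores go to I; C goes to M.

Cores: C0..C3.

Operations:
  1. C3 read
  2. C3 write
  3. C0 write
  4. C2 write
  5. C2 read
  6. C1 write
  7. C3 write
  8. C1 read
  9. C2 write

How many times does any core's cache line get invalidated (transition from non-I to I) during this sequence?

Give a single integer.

Answer: 6

Derivation:
Op 1: C3 read [C3 read from I: no other sharers -> C3=E (exclusive)] -> [I,I,I,E] (invalidations this op: 0; running total: 0)
Op 2: C3 write [C3 write: invalidate none -> C3=M] -> [I,I,I,M] (invalidations this op: 0; running total: 0)
Op 3: C0 write [C0 write: invalidate ['C3=M'] -> C0=M] -> [M,I,I,I] (invalidations this op: 1; running total: 1)
Op 4: C2 write [C2 write: invalidate ['C0=M'] -> C2=M] -> [I,I,M,I] (invalidations this op: 1; running total: 2)
Op 5: C2 read [C2 read: already in M, no change] -> [I,I,M,I] (invalidations this op: 0; running total: 2)
Op 6: C1 write [C1 write: invalidate ['C2=M'] -> C1=M] -> [I,M,I,I] (invalidations this op: 1; running total: 3)
Op 7: C3 write [C3 write: invalidate ['C1=M'] -> C3=M] -> [I,I,I,M] (invalidations this op: 1; running total: 4)
Op 8: C1 read [C1 read from I: others=['C3=M'] -> C1=S, others downsized to S] -> [I,S,I,S] (invalidations this op: 0; running total: 4)
Op 9: C2 write [C2 write: invalidate ['C1=S', 'C3=S'] -> C2=M] -> [I,I,M,I] (invalidations this op: 2; running total: 6)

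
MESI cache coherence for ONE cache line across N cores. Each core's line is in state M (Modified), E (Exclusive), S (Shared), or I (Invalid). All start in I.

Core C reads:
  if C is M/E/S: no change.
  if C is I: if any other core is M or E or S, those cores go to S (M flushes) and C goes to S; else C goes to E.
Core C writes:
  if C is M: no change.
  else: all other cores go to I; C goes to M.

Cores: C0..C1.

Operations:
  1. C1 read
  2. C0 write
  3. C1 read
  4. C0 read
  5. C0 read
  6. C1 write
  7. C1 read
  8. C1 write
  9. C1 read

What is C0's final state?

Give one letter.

Op 1: C1 read [C1 read from I: no other sharers -> C1=E (exclusive)] -> [I,E]
Op 2: C0 write [C0 write: invalidate ['C1=E'] -> C0=M] -> [M,I]
Op 3: C1 read [C1 read from I: others=['C0=M'] -> C1=S, others downsized to S] -> [S,S]
Op 4: C0 read [C0 read: already in S, no change] -> [S,S]
Op 5: C0 read [C0 read: already in S, no change] -> [S,S]
Op 6: C1 write [C1 write: invalidate ['C0=S'] -> C1=M] -> [I,M]
Op 7: C1 read [C1 read: already in M, no change] -> [I,M]
Op 8: C1 write [C1 write: already M (modified), no change] -> [I,M]
Op 9: C1 read [C1 read: already in M, no change] -> [I,M]

Answer: I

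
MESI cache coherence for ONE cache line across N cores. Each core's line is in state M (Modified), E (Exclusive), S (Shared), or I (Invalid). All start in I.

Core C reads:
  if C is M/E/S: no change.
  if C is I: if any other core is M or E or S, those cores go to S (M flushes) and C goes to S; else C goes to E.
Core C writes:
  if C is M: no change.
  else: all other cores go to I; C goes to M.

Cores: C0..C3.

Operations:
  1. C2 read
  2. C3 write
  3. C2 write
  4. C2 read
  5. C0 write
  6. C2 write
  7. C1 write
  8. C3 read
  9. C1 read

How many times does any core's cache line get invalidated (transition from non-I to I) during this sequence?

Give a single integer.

Answer: 5

Derivation:
Op 1: C2 read [C2 read from I: no other sharers -> C2=E (exclusive)] -> [I,I,E,I] (invalidations this op: 0; running total: 0)
Op 2: C3 write [C3 write: invalidate ['C2=E'] -> C3=M] -> [I,I,I,M] (invalidations this op: 1; running total: 1)
Op 3: C2 write [C2 write: invalidate ['C3=M'] -> C2=M] -> [I,I,M,I] (invalidations this op: 1; running total: 2)
Op 4: C2 read [C2 read: already in M, no change] -> [I,I,M,I] (invalidations this op: 0; running total: 2)
Op 5: C0 write [C0 write: invalidate ['C2=M'] -> C0=M] -> [M,I,I,I] (invalidations this op: 1; running total: 3)
Op 6: C2 write [C2 write: invalidate ['C0=M'] -> C2=M] -> [I,I,M,I] (invalidations this op: 1; running total: 4)
Op 7: C1 write [C1 write: invalidate ['C2=M'] -> C1=M] -> [I,M,I,I] (invalidations this op: 1; running total: 5)
Op 8: C3 read [C3 read from I: others=['C1=M'] -> C3=S, others downsized to S] -> [I,S,I,S] (invalidations this op: 0; running total: 5)
Op 9: C1 read [C1 read: already in S, no change] -> [I,S,I,S] (invalidations this op: 0; running total: 5)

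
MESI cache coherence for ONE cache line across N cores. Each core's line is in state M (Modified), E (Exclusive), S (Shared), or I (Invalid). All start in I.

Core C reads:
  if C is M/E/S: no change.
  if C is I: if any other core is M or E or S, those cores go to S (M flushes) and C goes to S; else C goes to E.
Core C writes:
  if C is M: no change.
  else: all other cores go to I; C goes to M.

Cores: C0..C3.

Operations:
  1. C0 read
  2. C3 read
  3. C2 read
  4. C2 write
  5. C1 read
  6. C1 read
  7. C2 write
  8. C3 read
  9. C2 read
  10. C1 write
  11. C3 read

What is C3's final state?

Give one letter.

Op 1: C0 read [C0 read from I: no other sharers -> C0=E (exclusive)] -> [E,I,I,I]
Op 2: C3 read [C3 read from I: others=['C0=E'] -> C3=S, others downsized to S] -> [S,I,I,S]
Op 3: C2 read [C2 read from I: others=['C0=S', 'C3=S'] -> C2=S, others downsized to S] -> [S,I,S,S]
Op 4: C2 write [C2 write: invalidate ['C0=S', 'C3=S'] -> C2=M] -> [I,I,M,I]
Op 5: C1 read [C1 read from I: others=['C2=M'] -> C1=S, others downsized to S] -> [I,S,S,I]
Op 6: C1 read [C1 read: already in S, no change] -> [I,S,S,I]
Op 7: C2 write [C2 write: invalidate ['C1=S'] -> C2=M] -> [I,I,M,I]
Op 8: C3 read [C3 read from I: others=['C2=M'] -> C3=S, others downsized to S] -> [I,I,S,S]
Op 9: C2 read [C2 read: already in S, no change] -> [I,I,S,S]
Op 10: C1 write [C1 write: invalidate ['C2=S', 'C3=S'] -> C1=M] -> [I,M,I,I]
Op 11: C3 read [C3 read from I: others=['C1=M'] -> C3=S, others downsized to S] -> [I,S,I,S]

Answer: S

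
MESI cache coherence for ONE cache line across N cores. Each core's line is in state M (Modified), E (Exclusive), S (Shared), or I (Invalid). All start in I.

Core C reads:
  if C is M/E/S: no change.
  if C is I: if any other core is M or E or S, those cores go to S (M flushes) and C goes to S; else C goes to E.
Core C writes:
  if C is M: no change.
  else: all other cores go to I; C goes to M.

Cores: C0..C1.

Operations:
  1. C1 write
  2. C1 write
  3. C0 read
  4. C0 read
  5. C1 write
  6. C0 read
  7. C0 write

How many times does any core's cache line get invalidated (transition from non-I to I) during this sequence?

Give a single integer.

Answer: 2

Derivation:
Op 1: C1 write [C1 write: invalidate none -> C1=M] -> [I,M] (invalidations this op: 0; running total: 0)
Op 2: C1 write [C1 write: already M (modified), no change] -> [I,M] (invalidations this op: 0; running total: 0)
Op 3: C0 read [C0 read from I: others=['C1=M'] -> C0=S, others downsized to S] -> [S,S] (invalidations this op: 0; running total: 0)
Op 4: C0 read [C0 read: already in S, no change] -> [S,S] (invalidations this op: 0; running total: 0)
Op 5: C1 write [C1 write: invalidate ['C0=S'] -> C1=M] -> [I,M] (invalidations this op: 1; running total: 1)
Op 6: C0 read [C0 read from I: others=['C1=M'] -> C0=S, others downsized to S] -> [S,S] (invalidations this op: 0; running total: 1)
Op 7: C0 write [C0 write: invalidate ['C1=S'] -> C0=M] -> [M,I] (invalidations this op: 1; running total: 2)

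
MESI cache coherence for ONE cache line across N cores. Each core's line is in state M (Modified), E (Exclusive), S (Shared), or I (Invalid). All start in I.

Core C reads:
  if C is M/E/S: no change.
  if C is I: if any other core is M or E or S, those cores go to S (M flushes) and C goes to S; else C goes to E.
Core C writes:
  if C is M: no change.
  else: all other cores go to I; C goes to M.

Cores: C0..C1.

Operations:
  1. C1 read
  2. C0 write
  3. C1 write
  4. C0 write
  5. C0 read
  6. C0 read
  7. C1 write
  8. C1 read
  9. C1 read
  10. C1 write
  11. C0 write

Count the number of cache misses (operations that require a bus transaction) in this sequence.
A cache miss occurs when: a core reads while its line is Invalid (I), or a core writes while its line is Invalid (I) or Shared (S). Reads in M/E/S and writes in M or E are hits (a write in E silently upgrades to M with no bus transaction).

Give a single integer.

Answer: 6

Derivation:
Op 1: C1 read [C1 read from I: no other sharers -> C1=E (exclusive)] -> [I,E] [MISS #1: read from I]
Op 2: C0 write [C0 write: invalidate ['C1=E'] -> C0=M] -> [M,I] [MISS #2: write from I]
Op 3: C1 write [C1 write: invalidate ['C0=M'] -> C1=M] -> [I,M] [MISS #3: write from I]
Op 4: C0 write [C0 write: invalidate ['C1=M'] -> C0=M] -> [M,I] [MISS #4: write from I]
Op 5: C0 read [C0 read: already in M, no change] -> [M,I] [hit: read from M]
Op 6: C0 read [C0 read: already in M, no change] -> [M,I] [hit: read from M]
Op 7: C1 write [C1 write: invalidate ['C0=M'] -> C1=M] -> [I,M] [MISS #5: write from I]
Op 8: C1 read [C1 read: already in M, no change] -> [I,M] [hit: read from M]
Op 9: C1 read [C1 read: already in M, no change] -> [I,M] [hit: read from M]
Op 10: C1 write [C1 write: already M (modified), no change] -> [I,M] [hit: write from M]
Op 11: C0 write [C0 write: invalidate ['C1=M'] -> C0=M] -> [M,I] [MISS #6: write from I]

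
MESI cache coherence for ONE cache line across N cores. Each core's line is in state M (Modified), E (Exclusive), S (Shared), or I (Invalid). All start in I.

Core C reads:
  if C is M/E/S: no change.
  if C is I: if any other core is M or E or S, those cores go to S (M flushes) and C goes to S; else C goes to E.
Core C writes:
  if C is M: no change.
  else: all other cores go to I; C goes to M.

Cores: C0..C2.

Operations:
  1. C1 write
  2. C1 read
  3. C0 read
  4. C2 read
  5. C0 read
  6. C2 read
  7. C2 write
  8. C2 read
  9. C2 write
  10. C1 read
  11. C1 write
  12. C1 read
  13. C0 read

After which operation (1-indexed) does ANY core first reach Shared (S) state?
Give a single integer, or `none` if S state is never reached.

Op 1: C1 write [C1 write: invalidate none -> C1=M] -> [I,M,I]
Op 2: C1 read [C1 read: already in M, no change] -> [I,M,I]
Op 3: C0 read [C0 read from I: others=['C1=M'] -> C0=S, others downsized to S] -> [S,S,I]
  -> First S state at op 3; remaining ops need not be traced.

Answer: 3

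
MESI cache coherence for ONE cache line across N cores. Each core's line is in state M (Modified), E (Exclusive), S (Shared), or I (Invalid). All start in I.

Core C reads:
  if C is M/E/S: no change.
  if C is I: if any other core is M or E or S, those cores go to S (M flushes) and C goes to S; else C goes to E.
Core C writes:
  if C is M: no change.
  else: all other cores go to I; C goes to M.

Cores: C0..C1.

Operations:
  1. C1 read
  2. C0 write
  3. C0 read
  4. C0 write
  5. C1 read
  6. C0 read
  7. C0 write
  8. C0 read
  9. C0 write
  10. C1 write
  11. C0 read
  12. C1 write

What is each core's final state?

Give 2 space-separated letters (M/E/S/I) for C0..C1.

Op 1: C1 read [C1 read from I: no other sharers -> C1=E (exclusive)] -> [I,E]
Op 2: C0 write [C0 write: invalidate ['C1=E'] -> C0=M] -> [M,I]
Op 3: C0 read [C0 read: already in M, no change] -> [M,I]
Op 4: C0 write [C0 write: already M (modified), no change] -> [M,I]
Op 5: C1 read [C1 read from I: others=['C0=M'] -> C1=S, others downsized to S] -> [S,S]
Op 6: C0 read [C0 read: already in S, no change] -> [S,S]
Op 7: C0 write [C0 write: invalidate ['C1=S'] -> C0=M] -> [M,I]
Op 8: C0 read [C0 read: already in M, no change] -> [M,I]
Op 9: C0 write [C0 write: already M (modified), no change] -> [M,I]
Op 10: C1 write [C1 write: invalidate ['C0=M'] -> C1=M] -> [I,M]
Op 11: C0 read [C0 read from I: others=['C1=M'] -> C0=S, others downsized to S] -> [S,S]
Op 12: C1 write [C1 write: invalidate ['C0=S'] -> C1=M] -> [I,M]

Answer: I M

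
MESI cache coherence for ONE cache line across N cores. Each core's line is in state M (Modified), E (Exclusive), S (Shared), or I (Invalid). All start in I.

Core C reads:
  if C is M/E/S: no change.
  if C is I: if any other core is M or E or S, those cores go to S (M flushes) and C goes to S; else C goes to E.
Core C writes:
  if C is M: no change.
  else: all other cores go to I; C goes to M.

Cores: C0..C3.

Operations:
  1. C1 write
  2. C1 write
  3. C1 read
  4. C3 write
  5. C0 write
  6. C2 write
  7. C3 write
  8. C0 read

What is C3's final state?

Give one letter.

Answer: S

Derivation:
Op 1: C1 write [C1 write: invalidate none -> C1=M] -> [I,M,I,I]
Op 2: C1 write [C1 write: already M (modified), no change] -> [I,M,I,I]
Op 3: C1 read [C1 read: already in M, no change] -> [I,M,I,I]
Op 4: C3 write [C3 write: invalidate ['C1=M'] -> C3=M] -> [I,I,I,M]
Op 5: C0 write [C0 write: invalidate ['C3=M'] -> C0=M] -> [M,I,I,I]
Op 6: C2 write [C2 write: invalidate ['C0=M'] -> C2=M] -> [I,I,M,I]
Op 7: C3 write [C3 write: invalidate ['C2=M'] -> C3=M] -> [I,I,I,M]
Op 8: C0 read [C0 read from I: others=['C3=M'] -> C0=S, others downsized to S] -> [S,I,I,S]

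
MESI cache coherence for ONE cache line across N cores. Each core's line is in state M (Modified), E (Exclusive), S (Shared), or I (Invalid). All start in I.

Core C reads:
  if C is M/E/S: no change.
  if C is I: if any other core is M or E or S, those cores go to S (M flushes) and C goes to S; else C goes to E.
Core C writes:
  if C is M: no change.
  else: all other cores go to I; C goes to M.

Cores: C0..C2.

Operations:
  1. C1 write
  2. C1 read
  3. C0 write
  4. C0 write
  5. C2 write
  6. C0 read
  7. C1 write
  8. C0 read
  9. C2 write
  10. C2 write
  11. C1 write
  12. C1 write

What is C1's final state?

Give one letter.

Op 1: C1 write [C1 write: invalidate none -> C1=M] -> [I,M,I]
Op 2: C1 read [C1 read: already in M, no change] -> [I,M,I]
Op 3: C0 write [C0 write: invalidate ['C1=M'] -> C0=M] -> [M,I,I]
Op 4: C0 write [C0 write: already M (modified), no change] -> [M,I,I]
Op 5: C2 write [C2 write: invalidate ['C0=M'] -> C2=M] -> [I,I,M]
Op 6: C0 read [C0 read from I: others=['C2=M'] -> C0=S, others downsized to S] -> [S,I,S]
Op 7: C1 write [C1 write: invalidate ['C0=S', 'C2=S'] -> C1=M] -> [I,M,I]
Op 8: C0 read [C0 read from I: others=['C1=M'] -> C0=S, others downsized to S] -> [S,S,I]
Op 9: C2 write [C2 write: invalidate ['C0=S', 'C1=S'] -> C2=M] -> [I,I,M]
Op 10: C2 write [C2 write: already M (modified), no change] -> [I,I,M]
Op 11: C1 write [C1 write: invalidate ['C2=M'] -> C1=M] -> [I,M,I]
Op 12: C1 write [C1 write: already M (modified), no change] -> [I,M,I]

Answer: M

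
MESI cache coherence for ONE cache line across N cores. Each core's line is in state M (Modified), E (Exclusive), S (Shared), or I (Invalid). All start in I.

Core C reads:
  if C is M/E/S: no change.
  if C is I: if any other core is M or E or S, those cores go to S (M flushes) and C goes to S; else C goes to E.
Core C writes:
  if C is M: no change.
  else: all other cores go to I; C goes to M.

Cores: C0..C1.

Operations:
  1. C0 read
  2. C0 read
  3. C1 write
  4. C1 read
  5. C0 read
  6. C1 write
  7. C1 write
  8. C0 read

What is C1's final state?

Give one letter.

Op 1: C0 read [C0 read from I: no other sharers -> C0=E (exclusive)] -> [E,I]
Op 2: C0 read [C0 read: already in E, no change] -> [E,I]
Op 3: C1 write [C1 write: invalidate ['C0=E'] -> C1=M] -> [I,M]
Op 4: C1 read [C1 read: already in M, no change] -> [I,M]
Op 5: C0 read [C0 read from I: others=['C1=M'] -> C0=S, others downsized to S] -> [S,S]
Op 6: C1 write [C1 write: invalidate ['C0=S'] -> C1=M] -> [I,M]
Op 7: C1 write [C1 write: already M (modified), no change] -> [I,M]
Op 8: C0 read [C0 read from I: others=['C1=M'] -> C0=S, others downsized to S] -> [S,S]

Answer: S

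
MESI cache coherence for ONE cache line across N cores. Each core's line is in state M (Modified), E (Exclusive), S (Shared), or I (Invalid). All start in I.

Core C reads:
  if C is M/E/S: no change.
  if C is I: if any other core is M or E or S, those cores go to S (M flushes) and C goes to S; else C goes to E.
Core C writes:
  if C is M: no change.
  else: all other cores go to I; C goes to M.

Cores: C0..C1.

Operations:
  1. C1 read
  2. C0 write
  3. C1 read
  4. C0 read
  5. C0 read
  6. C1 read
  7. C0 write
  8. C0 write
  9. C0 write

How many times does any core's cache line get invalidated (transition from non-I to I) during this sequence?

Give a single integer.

Op 1: C1 read [C1 read from I: no other sharers -> C1=E (exclusive)] -> [I,E] (invalidations this op: 0; running total: 0)
Op 2: C0 write [C0 write: invalidate ['C1=E'] -> C0=M] -> [M,I] (invalidations this op: 1; running total: 1)
Op 3: C1 read [C1 read from I: others=['C0=M'] -> C1=S, others downsized to S] -> [S,S] (invalidations this op: 0; running total: 1)
Op 4: C0 read [C0 read: already in S, no change] -> [S,S] (invalidations this op: 0; running total: 1)
Op 5: C0 read [C0 read: already in S, no change] -> [S,S] (invalidations this op: 0; running total: 1)
Op 6: C1 read [C1 read: already in S, no change] -> [S,S] (invalidations this op: 0; running total: 1)
Op 7: C0 write [C0 write: invalidate ['C1=S'] -> C0=M] -> [M,I] (invalidations this op: 1; running total: 2)
Op 8: C0 write [C0 write: already M (modified), no change] -> [M,I] (invalidations this op: 0; running total: 2)
Op 9: C0 write [C0 write: already M (modified), no change] -> [M,I] (invalidations this op: 0; running total: 2)

Answer: 2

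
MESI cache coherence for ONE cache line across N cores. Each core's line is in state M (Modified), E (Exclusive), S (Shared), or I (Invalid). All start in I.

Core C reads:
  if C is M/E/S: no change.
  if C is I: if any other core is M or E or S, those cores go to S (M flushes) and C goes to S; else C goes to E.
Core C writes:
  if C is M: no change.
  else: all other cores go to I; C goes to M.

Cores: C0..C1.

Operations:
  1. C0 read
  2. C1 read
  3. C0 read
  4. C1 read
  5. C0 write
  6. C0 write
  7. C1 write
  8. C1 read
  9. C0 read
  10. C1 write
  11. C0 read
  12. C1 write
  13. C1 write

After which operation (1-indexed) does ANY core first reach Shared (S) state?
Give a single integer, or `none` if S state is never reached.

Op 1: C0 read [C0 read from I: no other sharers -> C0=E (exclusive)] -> [E,I]
Op 2: C1 read [C1 read from I: others=['C0=E'] -> C1=S, others downsized to S] -> [S,S]
  -> First S state at op 2; remaining ops need not be traced.

Answer: 2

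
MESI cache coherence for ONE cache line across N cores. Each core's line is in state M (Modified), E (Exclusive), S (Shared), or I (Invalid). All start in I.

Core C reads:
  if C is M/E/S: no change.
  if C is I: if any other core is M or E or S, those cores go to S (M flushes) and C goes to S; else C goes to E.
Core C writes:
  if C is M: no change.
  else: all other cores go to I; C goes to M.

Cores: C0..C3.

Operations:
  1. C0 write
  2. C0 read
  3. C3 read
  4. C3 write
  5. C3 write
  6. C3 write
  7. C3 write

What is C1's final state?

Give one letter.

Answer: I

Derivation:
Op 1: C0 write [C0 write: invalidate none -> C0=M] -> [M,I,I,I]
Op 2: C0 read [C0 read: already in M, no change] -> [M,I,I,I]
Op 3: C3 read [C3 read from I: others=['C0=M'] -> C3=S, others downsized to S] -> [S,I,I,S]
Op 4: C3 write [C3 write: invalidate ['C0=S'] -> C3=M] -> [I,I,I,M]
Op 5: C3 write [C3 write: already M (modified), no change] -> [I,I,I,M]
Op 6: C3 write [C3 write: already M (modified), no change] -> [I,I,I,M]
Op 7: C3 write [C3 write: already M (modified), no change] -> [I,I,I,M]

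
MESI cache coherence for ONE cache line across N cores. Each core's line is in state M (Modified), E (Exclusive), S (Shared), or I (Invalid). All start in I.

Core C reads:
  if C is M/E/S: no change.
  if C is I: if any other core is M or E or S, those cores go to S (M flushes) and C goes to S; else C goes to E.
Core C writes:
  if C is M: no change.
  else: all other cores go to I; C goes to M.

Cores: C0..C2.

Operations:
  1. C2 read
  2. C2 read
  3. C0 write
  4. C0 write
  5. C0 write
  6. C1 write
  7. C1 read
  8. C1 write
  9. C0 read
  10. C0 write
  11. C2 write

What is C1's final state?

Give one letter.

Op 1: C2 read [C2 read from I: no other sharers -> C2=E (exclusive)] -> [I,I,E]
Op 2: C2 read [C2 read: already in E, no change] -> [I,I,E]
Op 3: C0 write [C0 write: invalidate ['C2=E'] -> C0=M] -> [M,I,I]
Op 4: C0 write [C0 write: already M (modified), no change] -> [M,I,I]
Op 5: C0 write [C0 write: already M (modified), no change] -> [M,I,I]
Op 6: C1 write [C1 write: invalidate ['C0=M'] -> C1=M] -> [I,M,I]
Op 7: C1 read [C1 read: already in M, no change] -> [I,M,I]
Op 8: C1 write [C1 write: already M (modified), no change] -> [I,M,I]
Op 9: C0 read [C0 read from I: others=['C1=M'] -> C0=S, others downsized to S] -> [S,S,I]
Op 10: C0 write [C0 write: invalidate ['C1=S'] -> C0=M] -> [M,I,I]
Op 11: C2 write [C2 write: invalidate ['C0=M'] -> C2=M] -> [I,I,M]

Answer: I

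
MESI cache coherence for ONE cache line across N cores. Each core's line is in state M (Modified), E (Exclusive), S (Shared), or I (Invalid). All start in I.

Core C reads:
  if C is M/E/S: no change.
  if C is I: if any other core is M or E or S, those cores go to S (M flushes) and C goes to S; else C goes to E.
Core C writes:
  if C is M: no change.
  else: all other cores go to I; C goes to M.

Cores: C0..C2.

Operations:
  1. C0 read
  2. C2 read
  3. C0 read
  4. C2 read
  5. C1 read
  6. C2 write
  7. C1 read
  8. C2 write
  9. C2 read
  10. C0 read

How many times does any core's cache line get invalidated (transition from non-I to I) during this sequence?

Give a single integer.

Op 1: C0 read [C0 read from I: no other sharers -> C0=E (exclusive)] -> [E,I,I] (invalidations this op: 0; running total: 0)
Op 2: C2 read [C2 read from I: others=['C0=E'] -> C2=S, others downsized to S] -> [S,I,S] (invalidations this op: 0; running total: 0)
Op 3: C0 read [C0 read: already in S, no change] -> [S,I,S] (invalidations this op: 0; running total: 0)
Op 4: C2 read [C2 read: already in S, no change] -> [S,I,S] (invalidations this op: 0; running total: 0)
Op 5: C1 read [C1 read from I: others=['C0=S', 'C2=S'] -> C1=S, others downsized to S] -> [S,S,S] (invalidations this op: 0; running total: 0)
Op 6: C2 write [C2 write: invalidate ['C0=S', 'C1=S'] -> C2=M] -> [I,I,M] (invalidations this op: 2; running total: 2)
Op 7: C1 read [C1 read from I: others=['C2=M'] -> C1=S, others downsized to S] -> [I,S,S] (invalidations this op: 0; running total: 2)
Op 8: C2 write [C2 write: invalidate ['C1=S'] -> C2=M] -> [I,I,M] (invalidations this op: 1; running total: 3)
Op 9: C2 read [C2 read: already in M, no change] -> [I,I,M] (invalidations this op: 0; running total: 3)
Op 10: C0 read [C0 read from I: others=['C2=M'] -> C0=S, others downsized to S] -> [S,I,S] (invalidations this op: 0; running total: 3)

Answer: 3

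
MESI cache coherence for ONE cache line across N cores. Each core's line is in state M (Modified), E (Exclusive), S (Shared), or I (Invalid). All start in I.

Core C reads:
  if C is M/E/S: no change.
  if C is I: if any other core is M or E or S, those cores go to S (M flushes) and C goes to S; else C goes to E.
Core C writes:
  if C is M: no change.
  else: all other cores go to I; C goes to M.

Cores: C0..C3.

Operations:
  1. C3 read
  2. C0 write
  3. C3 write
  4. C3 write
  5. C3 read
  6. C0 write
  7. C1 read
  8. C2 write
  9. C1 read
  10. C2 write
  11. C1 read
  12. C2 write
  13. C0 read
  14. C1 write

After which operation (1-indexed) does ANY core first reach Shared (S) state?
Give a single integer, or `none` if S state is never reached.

Op 1: C3 read [C3 read from I: no other sharers -> C3=E (exclusive)] -> [I,I,I,E]
Op 2: C0 write [C0 write: invalidate ['C3=E'] -> C0=M] -> [M,I,I,I]
Op 3: C3 write [C3 write: invalidate ['C0=M'] -> C3=M] -> [I,I,I,M]
Op 4: C3 write [C3 write: already M (modified), no change] -> [I,I,I,M]
Op 5: C3 read [C3 read: already in M, no change] -> [I,I,I,M]
Op 6: C0 write [C0 write: invalidate ['C3=M'] -> C0=M] -> [M,I,I,I]
Op 7: C1 read [C1 read from I: others=['C0=M'] -> C1=S, others downsized to S] -> [S,S,I,I]
  -> First S state at op 7; remaining ops need not be traced.

Answer: 7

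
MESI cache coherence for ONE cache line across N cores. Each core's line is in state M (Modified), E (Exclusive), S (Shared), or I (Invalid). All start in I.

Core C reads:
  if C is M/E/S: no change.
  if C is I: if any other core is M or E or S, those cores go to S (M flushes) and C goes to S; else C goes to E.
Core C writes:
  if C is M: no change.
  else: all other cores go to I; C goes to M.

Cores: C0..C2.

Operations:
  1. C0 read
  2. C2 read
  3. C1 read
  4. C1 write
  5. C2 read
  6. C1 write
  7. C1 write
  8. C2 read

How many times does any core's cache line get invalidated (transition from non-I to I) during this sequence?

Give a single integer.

Op 1: C0 read [C0 read from I: no other sharers -> C0=E (exclusive)] -> [E,I,I] (invalidations this op: 0; running total: 0)
Op 2: C2 read [C2 read from I: others=['C0=E'] -> C2=S, others downsized to S] -> [S,I,S] (invalidations this op: 0; running total: 0)
Op 3: C1 read [C1 read from I: others=['C0=S', 'C2=S'] -> C1=S, others downsized to S] -> [S,S,S] (invalidations this op: 0; running total: 0)
Op 4: C1 write [C1 write: invalidate ['C0=S', 'C2=S'] -> C1=M] -> [I,M,I] (invalidations this op: 2; running total: 2)
Op 5: C2 read [C2 read from I: others=['C1=M'] -> C2=S, others downsized to S] -> [I,S,S] (invalidations this op: 0; running total: 2)
Op 6: C1 write [C1 write: invalidate ['C2=S'] -> C1=M] -> [I,M,I] (invalidations this op: 1; running total: 3)
Op 7: C1 write [C1 write: already M (modified), no change] -> [I,M,I] (invalidations this op: 0; running total: 3)
Op 8: C2 read [C2 read from I: others=['C1=M'] -> C2=S, others downsized to S] -> [I,S,S] (invalidations this op: 0; running total: 3)

Answer: 3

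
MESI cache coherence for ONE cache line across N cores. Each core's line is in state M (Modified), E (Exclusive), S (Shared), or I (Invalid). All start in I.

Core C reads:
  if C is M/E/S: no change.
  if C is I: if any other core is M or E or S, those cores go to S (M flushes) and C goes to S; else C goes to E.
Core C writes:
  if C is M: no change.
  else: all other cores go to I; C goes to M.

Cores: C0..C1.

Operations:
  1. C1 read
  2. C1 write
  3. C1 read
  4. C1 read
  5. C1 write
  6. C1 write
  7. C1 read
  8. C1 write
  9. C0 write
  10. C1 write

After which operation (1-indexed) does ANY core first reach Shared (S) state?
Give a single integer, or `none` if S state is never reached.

Answer: none

Derivation:
Op 1: C1 read [C1 read from I: no other sharers -> C1=E (exclusive)] -> [I,E]
Op 2: C1 write [C1 write: invalidate none -> C1=M] -> [I,M]
Op 3: C1 read [C1 read: already in M, no change] -> [I,M]
Op 4: C1 read [C1 read: already in M, no change] -> [I,M]
Op 5: C1 write [C1 write: already M (modified), no change] -> [I,M]
Op 6: C1 write [C1 write: already M (modified), no change] -> [I,M]
Op 7: C1 read [C1 read: already in M, no change] -> [I,M]
Op 8: C1 write [C1 write: already M (modified), no change] -> [I,M]
Op 9: C0 write [C0 write: invalidate ['C1=M'] -> C0=M] -> [M,I]
Op 10: C1 write [C1 write: invalidate ['C0=M'] -> C1=M] -> [I,M]
S state never reached in this sequence.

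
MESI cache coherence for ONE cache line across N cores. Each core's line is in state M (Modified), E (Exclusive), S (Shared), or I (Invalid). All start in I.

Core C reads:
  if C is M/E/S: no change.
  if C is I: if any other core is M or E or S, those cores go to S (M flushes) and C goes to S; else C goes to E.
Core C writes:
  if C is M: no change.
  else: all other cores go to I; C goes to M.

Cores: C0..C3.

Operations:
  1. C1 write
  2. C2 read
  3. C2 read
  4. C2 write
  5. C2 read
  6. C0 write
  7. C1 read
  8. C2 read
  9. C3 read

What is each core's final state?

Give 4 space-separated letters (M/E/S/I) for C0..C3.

Answer: S S S S

Derivation:
Op 1: C1 write [C1 write: invalidate none -> C1=M] -> [I,M,I,I]
Op 2: C2 read [C2 read from I: others=['C1=M'] -> C2=S, others downsized to S] -> [I,S,S,I]
Op 3: C2 read [C2 read: already in S, no change] -> [I,S,S,I]
Op 4: C2 write [C2 write: invalidate ['C1=S'] -> C2=M] -> [I,I,M,I]
Op 5: C2 read [C2 read: already in M, no change] -> [I,I,M,I]
Op 6: C0 write [C0 write: invalidate ['C2=M'] -> C0=M] -> [M,I,I,I]
Op 7: C1 read [C1 read from I: others=['C0=M'] -> C1=S, others downsized to S] -> [S,S,I,I]
Op 8: C2 read [C2 read from I: others=['C0=S', 'C1=S'] -> C2=S, others downsized to S] -> [S,S,S,I]
Op 9: C3 read [C3 read from I: others=['C0=S', 'C1=S', 'C2=S'] -> C3=S, others downsized to S] -> [S,S,S,S]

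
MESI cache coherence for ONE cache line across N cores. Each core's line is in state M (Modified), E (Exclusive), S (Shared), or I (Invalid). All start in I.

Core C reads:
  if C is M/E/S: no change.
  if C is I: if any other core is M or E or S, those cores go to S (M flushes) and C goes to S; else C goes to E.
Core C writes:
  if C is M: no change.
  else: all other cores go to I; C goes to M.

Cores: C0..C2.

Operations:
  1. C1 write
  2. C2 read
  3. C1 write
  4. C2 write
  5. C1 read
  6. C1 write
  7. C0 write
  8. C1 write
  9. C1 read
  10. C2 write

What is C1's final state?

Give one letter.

Answer: I

Derivation:
Op 1: C1 write [C1 write: invalidate none -> C1=M] -> [I,M,I]
Op 2: C2 read [C2 read from I: others=['C1=M'] -> C2=S, others downsized to S] -> [I,S,S]
Op 3: C1 write [C1 write: invalidate ['C2=S'] -> C1=M] -> [I,M,I]
Op 4: C2 write [C2 write: invalidate ['C1=M'] -> C2=M] -> [I,I,M]
Op 5: C1 read [C1 read from I: others=['C2=M'] -> C1=S, others downsized to S] -> [I,S,S]
Op 6: C1 write [C1 write: invalidate ['C2=S'] -> C1=M] -> [I,M,I]
Op 7: C0 write [C0 write: invalidate ['C1=M'] -> C0=M] -> [M,I,I]
Op 8: C1 write [C1 write: invalidate ['C0=M'] -> C1=M] -> [I,M,I]
Op 9: C1 read [C1 read: already in M, no change] -> [I,M,I]
Op 10: C2 write [C2 write: invalidate ['C1=M'] -> C2=M] -> [I,I,M]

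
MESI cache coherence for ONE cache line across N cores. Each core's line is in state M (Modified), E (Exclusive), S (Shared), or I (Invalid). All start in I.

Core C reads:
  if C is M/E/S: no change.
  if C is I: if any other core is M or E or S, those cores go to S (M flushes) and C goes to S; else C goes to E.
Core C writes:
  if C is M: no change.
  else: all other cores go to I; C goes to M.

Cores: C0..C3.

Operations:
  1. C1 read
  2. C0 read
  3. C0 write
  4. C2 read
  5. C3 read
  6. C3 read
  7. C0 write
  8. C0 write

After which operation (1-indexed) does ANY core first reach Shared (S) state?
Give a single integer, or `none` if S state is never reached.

Op 1: C1 read [C1 read from I: no other sharers -> C1=E (exclusive)] -> [I,E,I,I]
Op 2: C0 read [C0 read from I: others=['C1=E'] -> C0=S, others downsized to S] -> [S,S,I,I]
  -> First S state at op 2; remaining ops need not be traced.

Answer: 2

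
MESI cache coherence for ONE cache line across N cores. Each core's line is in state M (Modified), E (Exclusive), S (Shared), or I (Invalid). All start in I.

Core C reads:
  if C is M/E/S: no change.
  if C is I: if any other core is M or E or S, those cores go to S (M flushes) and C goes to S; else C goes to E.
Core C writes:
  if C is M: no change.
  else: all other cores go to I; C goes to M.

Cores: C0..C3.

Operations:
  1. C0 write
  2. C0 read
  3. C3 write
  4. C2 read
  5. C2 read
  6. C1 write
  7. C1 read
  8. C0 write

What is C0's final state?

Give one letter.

Answer: M

Derivation:
Op 1: C0 write [C0 write: invalidate none -> C0=M] -> [M,I,I,I]
Op 2: C0 read [C0 read: already in M, no change] -> [M,I,I,I]
Op 3: C3 write [C3 write: invalidate ['C0=M'] -> C3=M] -> [I,I,I,M]
Op 4: C2 read [C2 read from I: others=['C3=M'] -> C2=S, others downsized to S] -> [I,I,S,S]
Op 5: C2 read [C2 read: already in S, no change] -> [I,I,S,S]
Op 6: C1 write [C1 write: invalidate ['C2=S', 'C3=S'] -> C1=M] -> [I,M,I,I]
Op 7: C1 read [C1 read: already in M, no change] -> [I,M,I,I]
Op 8: C0 write [C0 write: invalidate ['C1=M'] -> C0=M] -> [M,I,I,I]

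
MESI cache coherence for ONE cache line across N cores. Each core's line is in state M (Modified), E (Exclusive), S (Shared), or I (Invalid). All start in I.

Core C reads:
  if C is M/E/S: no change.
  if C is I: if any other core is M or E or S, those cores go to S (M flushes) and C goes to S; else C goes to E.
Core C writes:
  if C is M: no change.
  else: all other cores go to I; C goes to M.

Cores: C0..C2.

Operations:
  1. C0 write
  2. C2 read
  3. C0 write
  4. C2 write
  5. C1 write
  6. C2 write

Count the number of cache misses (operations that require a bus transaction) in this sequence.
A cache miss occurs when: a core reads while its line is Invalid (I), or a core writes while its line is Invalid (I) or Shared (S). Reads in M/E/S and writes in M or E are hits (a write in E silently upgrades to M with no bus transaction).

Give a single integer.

Op 1: C0 write [C0 write: invalidate none -> C0=M] -> [M,I,I] [MISS #1: write from I]
Op 2: C2 read [C2 read from I: others=['C0=M'] -> C2=S, others downsized to S] -> [S,I,S] [MISS #2: read from I]
Op 3: C0 write [C0 write: invalidate ['C2=S'] -> C0=M] -> [M,I,I] [MISS #3: write from S]
Op 4: C2 write [C2 write: invalidate ['C0=M'] -> C2=M] -> [I,I,M] [MISS #4: write from I]
Op 5: C1 write [C1 write: invalidate ['C2=M'] -> C1=M] -> [I,M,I] [MISS #5: write from I]
Op 6: C2 write [C2 write: invalidate ['C1=M'] -> C2=M] -> [I,I,M] [MISS #6: write from I]

Answer: 6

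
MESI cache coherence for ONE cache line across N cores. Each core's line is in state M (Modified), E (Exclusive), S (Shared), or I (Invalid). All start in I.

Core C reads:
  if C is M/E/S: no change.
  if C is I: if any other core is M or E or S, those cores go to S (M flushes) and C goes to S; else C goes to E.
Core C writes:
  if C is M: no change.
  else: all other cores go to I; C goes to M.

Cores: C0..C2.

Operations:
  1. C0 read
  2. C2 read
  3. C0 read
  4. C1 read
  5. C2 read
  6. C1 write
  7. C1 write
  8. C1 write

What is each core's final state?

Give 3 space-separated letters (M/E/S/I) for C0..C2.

Answer: I M I

Derivation:
Op 1: C0 read [C0 read from I: no other sharers -> C0=E (exclusive)] -> [E,I,I]
Op 2: C2 read [C2 read from I: others=['C0=E'] -> C2=S, others downsized to S] -> [S,I,S]
Op 3: C0 read [C0 read: already in S, no change] -> [S,I,S]
Op 4: C1 read [C1 read from I: others=['C0=S', 'C2=S'] -> C1=S, others downsized to S] -> [S,S,S]
Op 5: C2 read [C2 read: already in S, no change] -> [S,S,S]
Op 6: C1 write [C1 write: invalidate ['C0=S', 'C2=S'] -> C1=M] -> [I,M,I]
Op 7: C1 write [C1 write: already M (modified), no change] -> [I,M,I]
Op 8: C1 write [C1 write: already M (modified), no change] -> [I,M,I]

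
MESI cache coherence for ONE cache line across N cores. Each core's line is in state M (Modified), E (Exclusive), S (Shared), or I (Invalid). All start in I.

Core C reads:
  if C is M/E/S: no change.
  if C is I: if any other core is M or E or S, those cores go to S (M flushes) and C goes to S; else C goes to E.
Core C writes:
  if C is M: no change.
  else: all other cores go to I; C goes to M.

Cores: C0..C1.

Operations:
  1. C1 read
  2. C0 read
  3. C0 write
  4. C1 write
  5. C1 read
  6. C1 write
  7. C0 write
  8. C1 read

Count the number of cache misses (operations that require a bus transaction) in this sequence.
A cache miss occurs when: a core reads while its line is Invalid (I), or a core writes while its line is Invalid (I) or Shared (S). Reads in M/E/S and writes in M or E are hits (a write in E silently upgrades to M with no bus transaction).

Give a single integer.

Op 1: C1 read [C1 read from I: no other sharers -> C1=E (exclusive)] -> [I,E] [MISS #1: read from I]
Op 2: C0 read [C0 read from I: others=['C1=E'] -> C0=S, others downsized to S] -> [S,S] [MISS #2: read from I]
Op 3: C0 write [C0 write: invalidate ['C1=S'] -> C0=M] -> [M,I] [MISS #3: write from S]
Op 4: C1 write [C1 write: invalidate ['C0=M'] -> C1=M] -> [I,M] [MISS #4: write from I]
Op 5: C1 read [C1 read: already in M, no change] -> [I,M] [hit: read from M]
Op 6: C1 write [C1 write: already M (modified), no change] -> [I,M] [hit: write from M]
Op 7: C0 write [C0 write: invalidate ['C1=M'] -> C0=M] -> [M,I] [MISS #5: write from I]
Op 8: C1 read [C1 read from I: others=['C0=M'] -> C1=S, others downsized to S] -> [S,S] [MISS #6: read from I]

Answer: 6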